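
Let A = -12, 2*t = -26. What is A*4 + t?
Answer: -61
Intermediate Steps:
t = -13 (t = (½)*(-26) = -13)
A*4 + t = -12*4 - 13 = -48 - 13 = -61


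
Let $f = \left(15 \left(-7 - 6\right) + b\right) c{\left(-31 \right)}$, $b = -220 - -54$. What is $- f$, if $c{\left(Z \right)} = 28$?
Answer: $10108$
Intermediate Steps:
$b = -166$ ($b = -220 + 54 = -166$)
$f = -10108$ ($f = \left(15 \left(-7 - 6\right) - 166\right) 28 = \left(15 \left(-13\right) - 166\right) 28 = \left(-195 - 166\right) 28 = \left(-361\right) 28 = -10108$)
$- f = \left(-1\right) \left(-10108\right) = 10108$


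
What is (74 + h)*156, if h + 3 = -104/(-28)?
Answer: 81588/7 ≈ 11655.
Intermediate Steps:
h = 5/7 (h = -3 - 104/(-28) = -3 - 104*(-1/28) = -3 + 26/7 = 5/7 ≈ 0.71429)
(74 + h)*156 = (74 + 5/7)*156 = (523/7)*156 = 81588/7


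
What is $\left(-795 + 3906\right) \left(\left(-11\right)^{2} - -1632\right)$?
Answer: $5453583$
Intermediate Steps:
$\left(-795 + 3906\right) \left(\left(-11\right)^{2} - -1632\right) = 3111 \left(121 + 1632\right) = 3111 \cdot 1753 = 5453583$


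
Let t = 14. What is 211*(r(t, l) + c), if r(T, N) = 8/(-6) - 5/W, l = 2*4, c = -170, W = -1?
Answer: -105289/3 ≈ -35096.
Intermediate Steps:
l = 8
r(T, N) = 11/3 (r(T, N) = 8/(-6) - 5/(-1) = 8*(-1/6) - 5*(-1) = -4/3 + 5 = 11/3)
211*(r(t, l) + c) = 211*(11/3 - 170) = 211*(-499/3) = -105289/3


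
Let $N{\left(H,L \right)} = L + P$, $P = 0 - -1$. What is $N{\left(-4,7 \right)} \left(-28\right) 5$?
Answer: $-1120$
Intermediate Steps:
$P = 1$ ($P = 0 + 1 = 1$)
$N{\left(H,L \right)} = 1 + L$ ($N{\left(H,L \right)} = L + 1 = 1 + L$)
$N{\left(-4,7 \right)} \left(-28\right) 5 = \left(1 + 7\right) \left(-28\right) 5 = 8 \left(-28\right) 5 = \left(-224\right) 5 = -1120$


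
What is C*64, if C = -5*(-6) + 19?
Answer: 3136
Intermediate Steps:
C = 49 (C = 30 + 19 = 49)
C*64 = 49*64 = 3136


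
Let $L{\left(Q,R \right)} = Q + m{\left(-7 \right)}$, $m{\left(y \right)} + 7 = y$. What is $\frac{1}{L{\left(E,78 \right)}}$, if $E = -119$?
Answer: $- \frac{1}{133} \approx -0.0075188$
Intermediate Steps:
$m{\left(y \right)} = -7 + y$
$L{\left(Q,R \right)} = -14 + Q$ ($L{\left(Q,R \right)} = Q - 14 = -14 + Q$)
$\frac{1}{L{\left(E,78 \right)}} = \frac{1}{-14 - 119} = \frac{1}{-133} = - \frac{1}{133}$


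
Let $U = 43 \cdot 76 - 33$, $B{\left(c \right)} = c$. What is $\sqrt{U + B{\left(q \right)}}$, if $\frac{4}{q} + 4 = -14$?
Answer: $\frac{\sqrt{29113}}{3} \approx 56.875$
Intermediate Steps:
$q = - \frac{2}{9}$ ($q = \frac{4}{-4 - 14} = \frac{4}{-18} = 4 \left(- \frac{1}{18}\right) = - \frac{2}{9} \approx -0.22222$)
$U = 3235$ ($U = 3268 - 33 = 3235$)
$\sqrt{U + B{\left(q \right)}} = \sqrt{3235 - \frac{2}{9}} = \sqrt{\frac{29113}{9}} = \frac{\sqrt{29113}}{3}$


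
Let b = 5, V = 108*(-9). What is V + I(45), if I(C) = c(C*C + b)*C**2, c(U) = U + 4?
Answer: 4117878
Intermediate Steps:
V = -972
c(U) = 4 + U
I(C) = C**2*(9 + C**2) (I(C) = (4 + (C*C + 5))*C**2 = (4 + (C**2 + 5))*C**2 = (4 + (5 + C**2))*C**2 = (9 + C**2)*C**2 = C**2*(9 + C**2))
V + I(45) = -972 + 45**2*(9 + 45**2) = -972 + 2025*(9 + 2025) = -972 + 2025*2034 = -972 + 4118850 = 4117878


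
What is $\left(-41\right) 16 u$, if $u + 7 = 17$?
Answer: $-6560$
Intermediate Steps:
$u = 10$ ($u = -7 + 17 = 10$)
$\left(-41\right) 16 u = \left(-41\right) 16 \cdot 10 = \left(-656\right) 10 = -6560$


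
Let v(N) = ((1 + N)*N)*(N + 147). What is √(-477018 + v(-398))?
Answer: 2*I*√10034131 ≈ 6335.3*I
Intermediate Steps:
v(N) = N*(1 + N)*(147 + N) (v(N) = (N*(1 + N))*(147 + N) = N*(1 + N)*(147 + N))
√(-477018 + v(-398)) = √(-477018 - 398*(147 + (-398)² + 148*(-398))) = √(-477018 - 398*(147 + 158404 - 58904)) = √(-477018 - 398*99647) = √(-477018 - 39659506) = √(-40136524) = 2*I*√10034131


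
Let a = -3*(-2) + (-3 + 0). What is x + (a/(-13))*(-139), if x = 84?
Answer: 1509/13 ≈ 116.08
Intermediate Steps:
a = 3 (a = 6 - 3 = 3)
x + (a/(-13))*(-139) = 84 + (3/(-13))*(-139) = 84 + (3*(-1/13))*(-139) = 84 - 3/13*(-139) = 84 + 417/13 = 1509/13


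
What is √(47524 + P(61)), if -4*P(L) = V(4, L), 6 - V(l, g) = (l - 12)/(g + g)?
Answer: √707324646/122 ≈ 218.00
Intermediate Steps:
V(l, g) = 6 - (-12 + l)/(2*g) (V(l, g) = 6 - (l - 12)/(g + g) = 6 - (-12 + l)/(2*g))
P(L) = -(8 + 12*L)/(8*L) (P(L) = -(12 - 1*4 + 12*L)/(8*L) = -(12 - 4 + 12*L)/(8*L) = -(8 + 12*L)/(8*L))
√(47524 + P(61)) = √(47524 + (-3/2 - 1/61)) = √(47524 - 185/122) = √(5797743/122) = √707324646/122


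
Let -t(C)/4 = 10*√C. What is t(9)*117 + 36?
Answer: -14004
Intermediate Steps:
t(C) = -40*√C
t(9)*117 + 36 = -40*√9*117 + 36 = -40*3*117 + 36 = -120*117 + 36 = -14040 + 36 = -14004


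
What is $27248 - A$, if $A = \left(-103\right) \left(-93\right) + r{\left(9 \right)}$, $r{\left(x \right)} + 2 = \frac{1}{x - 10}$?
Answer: $17672$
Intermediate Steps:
$r{\left(x \right)} = -2 + \frac{1}{-10 + x}$ ($r{\left(x \right)} = -2 + \frac{1}{x - 10} = -2 + \frac{1}{-10 + x}$)
$A = 9576$ ($A = \left(-103\right) \left(-93\right) + \frac{21 - 18}{-10 + 9} = 9579 + \frac{21 - 18}{-1} = 9579 - 3 = 9576$)
$27248 - A = 27248 - 9576 = 17672$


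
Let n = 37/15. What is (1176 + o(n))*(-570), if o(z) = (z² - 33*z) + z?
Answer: -9431942/15 ≈ -6.2880e+5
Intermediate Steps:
n = 37/15 (n = 37*(1/15) = 37/15 ≈ 2.4667)
o(z) = z² - 32*z
(1176 + o(n))*(-570) = (1176 + 37*(-32 + 37/15)/15)*(-570) = (1176 + (37/15)*(-443/15))*(-570) = (1176 - 16391/225)*(-570) = (248209/225)*(-570) = -9431942/15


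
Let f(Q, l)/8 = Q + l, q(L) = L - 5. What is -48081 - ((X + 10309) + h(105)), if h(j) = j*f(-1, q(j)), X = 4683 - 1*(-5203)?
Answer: -151436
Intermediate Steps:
X = 9886 (X = 4683 + 5203 = 9886)
q(L) = -5 + L
f(Q, l) = 8*Q + 8*l (f(Q, l) = 8*(Q + l) = 8*Q + 8*l)
h(j) = j*(-48 + 8*j) (h(j) = j*(8*(-1) + 8*(-5 + j)) = j*(-8 + (-40 + 8*j)) = j*(-48 + 8*j))
-48081 - ((X + 10309) + h(105)) = -48081 - ((9886 + 10309) + 8*105*(-6 + 105)) = -48081 - (20195 + 8*105*99) = -48081 - (20195 + 83160) = -48081 - 1*103355 = -48081 - 103355 = -151436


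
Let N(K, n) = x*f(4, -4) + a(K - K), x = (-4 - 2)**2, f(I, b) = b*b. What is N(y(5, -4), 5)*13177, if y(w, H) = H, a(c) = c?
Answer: 7589952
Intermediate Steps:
f(I, b) = b**2
x = 36 (x = (-6)**2 = 36)
N(K, n) = 576 (N(K, n) = 36*(-4)**2 + (K - K) = 36*16 + 0 = 576 + 0 = 576)
N(y(5, -4), 5)*13177 = 576*13177 = 7589952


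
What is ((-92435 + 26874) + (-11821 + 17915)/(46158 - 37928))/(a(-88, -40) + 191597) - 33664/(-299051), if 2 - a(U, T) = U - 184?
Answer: -54098735645308/236115467342415 ≈ -0.22912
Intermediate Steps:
a(U, T) = 186 - U (a(U, T) = 2 - (U - 184) = 2 - (-184 + U) = 2 + (184 - U) = 186 - U)
((-92435 + 26874) + (-11821 + 17915)/(46158 - 37928))/(a(-88, -40) + 191597) - 33664/(-299051) = ((-92435 + 26874) + (-11821 + 17915)/(46158 - 37928))/((186 - 1*(-88)) + 191597) - 33664/(-299051) = (-65561 + 6094/8230)/((186 + 88) + 191597) - 33664*(-1/299051) = (-65561 + 6094*(1/8230))/(274 + 191597) + 33664/299051 = (-65561 + 3047/4115)/191871 + 33664/299051 = -269780468/4115*1/191871 + 33664/299051 = -269780468/789549165 + 33664/299051 = -54098735645308/236115467342415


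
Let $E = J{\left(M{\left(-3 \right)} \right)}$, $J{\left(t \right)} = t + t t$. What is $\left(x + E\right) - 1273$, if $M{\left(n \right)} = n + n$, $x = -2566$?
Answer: $-3809$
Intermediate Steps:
$M{\left(n \right)} = 2 n$
$J{\left(t \right)} = t + t^{2}$
$E = 30$ ($E = 2 \left(-3\right) \left(1 + 2 \left(-3\right)\right) = - 6 \left(1 - 6\right) = \left(-6\right) \left(-5\right) = 30$)
$\left(x + E\right) - 1273 = \left(-2566 + 30\right) - 1273 = -2536 - 1273 = -3809$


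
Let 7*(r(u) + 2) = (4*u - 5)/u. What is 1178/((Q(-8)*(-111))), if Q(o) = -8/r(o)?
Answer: -14725/8288 ≈ -1.7767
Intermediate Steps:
r(u) = -2 + (-5 + 4*u)/(7*u) (r(u) = -2 + ((4*u - 5)/u)/7 = -2 + ((-5 + 4*u)/u)/7 = -2 + (-5 + 4*u)/(7*u))
Q(o) = -56*o/(5*(-1 - 2*o)) (Q(o) = -8*7*o/(5*(-1 - 2*o)) = -56*o/(5*(-1 - 2*o)))
1178/((Q(-8)*(-111))) = 1178/((((56/5)*(-8)/(1 + 2*(-8)))*(-111))) = 1178/((((56/5)*(-8)/(1 - 16))*(-111))) = 1178/((((56/5)*(-8)/(-15))*(-111))) = 1178/((((56/5)*(-8)*(-1/15))*(-111))) = 1178/(((448/75)*(-111))) = 1178/(-16576/25) = 1178*(-25/16576) = -14725/8288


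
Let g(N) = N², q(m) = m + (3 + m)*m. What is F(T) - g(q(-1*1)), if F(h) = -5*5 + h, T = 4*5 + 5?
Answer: -9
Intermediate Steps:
T = 25 (T = 20 + 5 = 25)
F(h) = -25 + h
q(m) = m + m*(3 + m)
F(T) - g(q(-1*1)) = (-25 + 25) - ((-1*1)*(4 - 1*1))² = 0 - (-(4 - 1))² = 0 - (-1*3)² = 0 - 1*(-3)² = 0 - 1*9 = 0 - 9 = -9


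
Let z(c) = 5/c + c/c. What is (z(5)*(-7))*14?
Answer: -196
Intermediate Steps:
z(c) = 1 + 5/c (z(c) = 5/c + 1 = 1 + 5/c)
(z(5)*(-7))*14 = (((5 + 5)/5)*(-7))*14 = (((⅕)*10)*(-7))*14 = (2*(-7))*14 = -14*14 = -196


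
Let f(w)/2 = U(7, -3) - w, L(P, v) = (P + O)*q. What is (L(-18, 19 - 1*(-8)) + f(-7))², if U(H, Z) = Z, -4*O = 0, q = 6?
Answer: 10000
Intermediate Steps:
O = 0 (O = -¼*0 = 0)
L(P, v) = 6*P (L(P, v) = (P + 0)*6 = P*6 = 6*P)
f(w) = -6 - 2*w (f(w) = 2*(-3 - w) = -6 - 2*w)
(L(-18, 19 - 1*(-8)) + f(-7))² = (6*(-18) + (-6 - 2*(-7)))² = (-108 + (-6 + 14))² = (-108 + 8)² = (-100)² = 10000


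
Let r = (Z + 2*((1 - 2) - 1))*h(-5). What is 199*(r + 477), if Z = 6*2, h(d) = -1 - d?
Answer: 101291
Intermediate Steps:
Z = 12
r = 32 (r = (12 + 2*((1 - 2) - 1))*(-1 - 1*(-5)) = (12 + 2*(-1 - 1))*(-1 + 5) = (12 + 2*(-2))*4 = (12 - 4)*4 = 8*4 = 32)
199*(r + 477) = 199*(32 + 477) = 199*509 = 101291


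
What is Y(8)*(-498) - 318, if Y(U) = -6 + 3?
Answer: 1176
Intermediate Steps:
Y(U) = -3
Y(8)*(-498) - 318 = -3*(-498) - 318 = 1494 - 318 = 1176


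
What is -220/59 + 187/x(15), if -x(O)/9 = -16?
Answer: -20647/8496 ≈ -2.4302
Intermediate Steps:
x(O) = 144 (x(O) = -9*(-16) = 144)
-220/59 + 187/x(15) = -220/59 + 187/144 = -20647/8496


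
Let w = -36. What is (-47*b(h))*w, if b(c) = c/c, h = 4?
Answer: 1692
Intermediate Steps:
b(c) = 1
(-47*b(h))*w = -47*1*(-36) = -47*(-36) = 1692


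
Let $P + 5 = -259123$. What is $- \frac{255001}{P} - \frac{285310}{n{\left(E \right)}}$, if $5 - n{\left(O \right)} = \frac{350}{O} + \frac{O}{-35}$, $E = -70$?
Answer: $- \frac{9241221209}{259128} \approx -35663.0$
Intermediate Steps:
$P = -259128$ ($P = -5 - 259123 = -259128$)
$n{\left(O \right)} = 5 - \frac{350}{O} + \frac{O}{35}$ ($n{\left(O \right)} = 5 - \left(\frac{350}{O} + \frac{O}{-35}\right) = 5 - \left(\frac{350}{O} + O \left(- \frac{1}{35}\right)\right) = 5 - \left(\frac{350}{O} - \frac{O}{35}\right) = 5 + \left(- \frac{350}{O} + \frac{O}{35}\right) = 5 - \frac{350}{O} + \frac{O}{35}$)
$- \frac{255001}{P} - \frac{285310}{n{\left(E \right)}} = - \frac{255001}{-259128} - \frac{285310}{5 - \frac{350}{-70} + \frac{1}{35} \left(-70\right)} = \left(-255001\right) \left(- \frac{1}{259128}\right) - \frac{285310}{5 - -5 - 2} = \frac{255001}{259128} - \frac{285310}{5 + 5 - 2} = \frac{255001}{259128} - \frac{285310}{8} = \frac{255001}{259128} - \frac{142655}{4} = - \frac{9241221209}{259128}$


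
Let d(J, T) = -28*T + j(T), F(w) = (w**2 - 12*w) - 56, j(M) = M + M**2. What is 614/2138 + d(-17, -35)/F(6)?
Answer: -1145743/49174 ≈ -23.300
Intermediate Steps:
F(w) = -56 + w**2 - 12*w
d(J, T) = -28*T + T*(1 + T)
614/2138 + d(-17, -35)/F(6) = 614/2138 + (-35*(-27 - 35))/(-56 + 6**2 - 12*6) = 614*(1/2138) + (-35*(-62))/(-56 + 36 - 72) = 307/1069 + 2170/(-92) = 307/1069 + 2170*(-1/92) = 307/1069 - 1085/46 = -1145743/49174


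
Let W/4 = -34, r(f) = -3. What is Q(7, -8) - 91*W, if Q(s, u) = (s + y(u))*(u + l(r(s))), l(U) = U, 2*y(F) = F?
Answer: 12343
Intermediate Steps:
y(F) = F/2
Q(s, u) = (-3 + u)*(s + u/2) (Q(s, u) = (s + u/2)*(u - 3) = (s + u/2)*(-3 + u) = (-3 + u)*(s + u/2))
W = -136 (W = 4*(-34) = -136)
Q(7, -8) - 91*W = ((1/2)*(-8)**2 - 3*7 - 3/2*(-8) + 7*(-8)) - 91*(-136) = ((1/2)*64 - 21 + 12 - 56) + 12376 = (32 - 21 + 12 - 56) + 12376 = -33 + 12376 = 12343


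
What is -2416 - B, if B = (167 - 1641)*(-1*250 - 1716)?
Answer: -2900300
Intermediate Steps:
B = 2897884 (B = -1474*(-250 - 1716) = -1474*(-1966) = 2897884)
-2416 - B = -2416 - 1*2897884 = -2416 - 2897884 = -2900300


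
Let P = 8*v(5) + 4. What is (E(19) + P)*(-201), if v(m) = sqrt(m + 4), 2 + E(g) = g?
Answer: -9045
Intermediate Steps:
E(g) = -2 + g
v(m) = sqrt(4 + m)
P = 28 (P = 8*sqrt(4 + 5) + 4 = 8*sqrt(9) + 4 = 8*3 + 4 = 24 + 4 = 28)
(E(19) + P)*(-201) = ((-2 + 19) + 28)*(-201) = (17 + 28)*(-201) = 45*(-201) = -9045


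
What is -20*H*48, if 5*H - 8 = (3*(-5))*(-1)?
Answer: -4416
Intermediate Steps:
H = 23/5 (H = 8/5 + ((3*(-5))*(-1))/5 = 8/5 + (-15*(-1))/5 = 8/5 + (⅕)*15 = 8/5 + 3 = 23/5 ≈ 4.6000)
-20*H*48 = -20*23/5*48 = -92*48 = -4416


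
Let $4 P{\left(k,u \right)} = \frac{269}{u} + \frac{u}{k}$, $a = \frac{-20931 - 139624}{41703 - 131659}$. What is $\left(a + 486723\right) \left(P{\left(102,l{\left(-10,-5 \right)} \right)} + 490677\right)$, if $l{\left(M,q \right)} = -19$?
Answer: $\frac{166540509492012596615}{697338912} \approx 2.3882 \cdot 10^{11}$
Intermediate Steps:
$a = \frac{160555}{89956}$ ($a = - \frac{160555}{-89956} = \left(-160555\right) \left(- \frac{1}{89956}\right) = \frac{160555}{89956} \approx 1.7848$)
$P{\left(k,u \right)} = \frac{269}{4 u} + \frac{u}{4 k}$ ($P{\left(k,u \right)} = \frac{\frac{269}{u} + \frac{u}{k}}{4} = \frac{269}{4 u} + \frac{u}{4 k}$)
$\left(a + 486723\right) \left(P{\left(102,l{\left(-10,-5 \right)} \right)} + 490677\right) = \left(\frac{160555}{89956} + 486723\right) \left(\left(\frac{269}{4 \left(-19\right)} + \frac{1}{4} \left(-19\right) \frac{1}{102}\right) + 490677\right) = \frac{43783814743 \left(\left(\frac{269}{4} \left(- \frac{1}{19}\right) + \frac{1}{4} \left(-19\right) \frac{1}{102}\right) + 490677\right)}{89956} = \frac{43783814743 \left(\left(- \frac{269}{76} - \frac{19}{408}\right) + 490677\right)}{89956} = \frac{43783814743 \left(- \frac{27799}{7752} + 490677\right)}{89956} = \frac{43783814743}{89956} \cdot \frac{3803700305}{7752} = \frac{166540509492012596615}{697338912}$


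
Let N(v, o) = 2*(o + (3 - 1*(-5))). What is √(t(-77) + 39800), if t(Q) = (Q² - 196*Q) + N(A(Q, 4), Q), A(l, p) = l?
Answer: √60683 ≈ 246.34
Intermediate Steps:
N(v, o) = 16 + 2*o (N(v, o) = 2*(o + (3 + 5)) = 2*(o + 8) = 2*(8 + o) = 16 + 2*o)
t(Q) = 16 + Q² - 194*Q (t(Q) = (Q² - 196*Q) + (16 + 2*Q) = 16 + Q² - 194*Q)
√(t(-77) + 39800) = √((16 + (-77)² - 194*(-77)) + 39800) = √((16 + 5929 + 14938) + 39800) = √(20883 + 39800) = √60683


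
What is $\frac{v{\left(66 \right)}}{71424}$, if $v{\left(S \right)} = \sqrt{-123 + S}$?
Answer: $\frac{i \sqrt{57}}{71424} \approx 0.0001057 i$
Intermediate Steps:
$\frac{v{\left(66 \right)}}{71424} = \frac{\sqrt{-123 + 66}}{71424} = \sqrt{-57} \cdot \frac{1}{71424} = i \sqrt{57} \cdot \frac{1}{71424} = \frac{i \sqrt{57}}{71424}$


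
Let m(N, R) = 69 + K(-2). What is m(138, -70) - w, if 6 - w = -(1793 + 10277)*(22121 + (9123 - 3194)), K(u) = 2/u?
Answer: -338563438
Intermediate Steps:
w = 338563506 (w = 6 - (-1)*(1793 + 10277)*(22121 + (9123 - 3194)) = 6 - (-1)*12070*(22121 + 5929) = 6 - (-1)*12070*28050 = 6 - (-1)*338563500 = 6 - 1*(-338563500) = 6 + 338563500 = 338563506)
m(N, R) = 68 (m(N, R) = 69 + 2/(-2) = 69 + 2*(-1/2) = 69 - 1 = 68)
m(138, -70) - w = 68 - 1*338563506 = 68 - 338563506 = -338563438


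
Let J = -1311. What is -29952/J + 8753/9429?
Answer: 97964197/4120473 ≈ 23.775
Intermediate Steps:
-29952/J + 8753/9429 = -29952/(-1311) + 8753/9429 = -29952*(-1/1311) + 8753*(1/9429) = 9984/437 + 8753/9429 = 97964197/4120473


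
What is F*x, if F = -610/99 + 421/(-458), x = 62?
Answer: -9952829/22671 ≈ -439.01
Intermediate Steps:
F = -321059/45342 (F = -610*1/99 + 421*(-1/458) = -610/99 - 421/458 = -321059/45342 ≈ -7.0808)
F*x = -321059/45342*62 = -9952829/22671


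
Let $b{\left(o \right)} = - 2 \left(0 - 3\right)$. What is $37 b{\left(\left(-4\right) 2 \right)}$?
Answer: $222$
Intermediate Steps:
$b{\left(o \right)} = 6$ ($b{\left(o \right)} = \left(-2\right) \left(-3\right) = 6$)
$37 b{\left(\left(-4\right) 2 \right)} = 37 \cdot 6 = 222$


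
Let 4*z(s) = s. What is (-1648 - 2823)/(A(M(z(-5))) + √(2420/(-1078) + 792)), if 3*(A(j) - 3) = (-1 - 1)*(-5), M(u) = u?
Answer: 12487503/330593 - 281673*√38698/330593 ≈ -129.84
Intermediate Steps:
z(s) = s/4
A(j) = 19/3 (A(j) = 3 + ((-1 - 1)*(-5))/3 = 3 + (-2*(-5))/3 = 3 + (⅓)*10 = 3 + 10/3 = 19/3)
(-1648 - 2823)/(A(M(z(-5))) + √(2420/(-1078) + 792)) = (-1648 - 2823)/(19/3 + √(2420/(-1078) + 792)) = -4471/(19/3 + √(2420*(-1/1078) + 792)) = -4471/(19/3 + √(-110/49 + 792)) = -4471/(19/3 + √(38698/49)) = -4471/(19/3 + √38698/7)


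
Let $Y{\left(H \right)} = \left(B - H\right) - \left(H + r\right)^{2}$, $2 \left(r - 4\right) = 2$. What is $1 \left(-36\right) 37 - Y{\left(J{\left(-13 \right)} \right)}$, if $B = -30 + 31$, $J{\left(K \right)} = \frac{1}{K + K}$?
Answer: $- \frac{884493}{676} \approx -1308.4$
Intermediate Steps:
$r = 5$ ($r = 4 + \frac{1}{2} \cdot 2 = 4 + 1 = 5$)
$J{\left(K \right)} = \frac{1}{2 K}$
$B = 1$
$Y{\left(H \right)} = 1 - H - \left(5 + H\right)^{2}$ ($Y{\left(H \right)} = \left(1 - H\right) - \left(H + 5\right)^{2} = \left(1 - H\right) - \left(5 + H\right)^{2} = 1 - H - \left(5 + H\right)^{2}$)
$1 \left(-36\right) 37 - Y{\left(J{\left(-13 \right)} \right)} = 1 \left(-36\right) 37 - \left(1 - \frac{1}{2 \left(-13\right)} - \left(5 + \frac{1}{2 \left(-13\right)}\right)^{2}\right) = \left(-36\right) 37 - \left(1 - \frac{1}{2} \left(- \frac{1}{13}\right) - \left(5 + \frac{1}{2} \left(- \frac{1}{13}\right)\right)^{2}\right) = -1332 - \left(1 - - \frac{1}{26} - \left(5 - \frac{1}{26}\right)^{2}\right) = -1332 - \left(1 + \frac{1}{26} - \left(\frac{129}{26}\right)^{2}\right) = -1332 - \left(1 + \frac{1}{26} - \frac{16641}{676}\right) = -1332 - - \frac{15939}{676} = -1332 + \frac{15939}{676} = - \frac{884493}{676}$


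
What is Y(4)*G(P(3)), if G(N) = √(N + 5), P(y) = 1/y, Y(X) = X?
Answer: 16*√3/3 ≈ 9.2376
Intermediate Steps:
G(N) = √(5 + N)
Y(4)*G(P(3)) = 4*√(5 + 1/3) = 4*√(5 + ⅓) = 4*√(16/3) = 4*(4*√3/3) = 16*√3/3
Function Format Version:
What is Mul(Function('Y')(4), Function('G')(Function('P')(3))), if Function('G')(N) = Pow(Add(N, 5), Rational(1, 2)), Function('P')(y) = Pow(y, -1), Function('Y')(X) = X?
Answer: Mul(Rational(16, 3), Pow(3, Rational(1, 2))) ≈ 9.2376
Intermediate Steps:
Function('G')(N) = Pow(Add(5, N), Rational(1, 2))
Mul(Function('Y')(4), Function('G')(Function('P')(3))) = Mul(4, Pow(Add(5, Pow(3, -1)), Rational(1, 2))) = Mul(4, Pow(Add(5, Rational(1, 3)), Rational(1, 2))) = Mul(4, Pow(Rational(16, 3), Rational(1, 2))) = Mul(4, Mul(Rational(4, 3), Pow(3, Rational(1, 2)))) = Mul(Rational(16, 3), Pow(3, Rational(1, 2)))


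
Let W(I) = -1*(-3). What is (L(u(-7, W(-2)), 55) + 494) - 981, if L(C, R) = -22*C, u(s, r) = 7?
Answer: -641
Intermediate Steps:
W(I) = 3
(L(u(-7, W(-2)), 55) + 494) - 981 = (-22*7 + 494) - 981 = (-154 + 494) - 981 = 340 - 981 = -641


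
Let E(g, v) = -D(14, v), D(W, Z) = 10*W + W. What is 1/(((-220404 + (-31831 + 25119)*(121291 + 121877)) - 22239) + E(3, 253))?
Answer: -1/1632386413 ≈ -6.1260e-10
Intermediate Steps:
D(W, Z) = 11*W
E(g, v) = -154 (E(g, v) = -11*14 = -1*154 = -154)
1/(((-220404 + (-31831 + 25119)*(121291 + 121877)) - 22239) + E(3, 253)) = 1/(((-220404 + (-31831 + 25119)*(121291 + 121877)) - 22239) - 154) = 1/(((-220404 - 6712*243168) - 22239) - 154) = 1/(((-220404 - 1632143616) - 22239) - 154) = 1/((-1632364020 - 22239) - 154) = 1/(-1632386259 - 154) = 1/(-1632386413) = -1/1632386413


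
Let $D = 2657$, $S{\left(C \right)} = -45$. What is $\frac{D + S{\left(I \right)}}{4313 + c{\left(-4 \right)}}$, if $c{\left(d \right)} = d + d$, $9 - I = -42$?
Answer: $\frac{2612}{4305} \approx 0.60674$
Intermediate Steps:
$I = 51$ ($I = 9 - -42 = 9 + 42 = 51$)
$c{\left(d \right)} = 2 d$
$\frac{D + S{\left(I \right)}}{4313 + c{\left(-4 \right)}} = \frac{2657 - 45}{4313 + 2 \left(-4\right)} = \frac{2612}{4313 - 8} = \frac{2612}{4305}$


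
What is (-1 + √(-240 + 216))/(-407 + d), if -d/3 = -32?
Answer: 1/311 - 2*I*√6/311 ≈ 0.0032154 - 0.015752*I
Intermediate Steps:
d = 96 (d = -3*(-32) = 96)
(-1 + √(-240 + 216))/(-407 + d) = (-1 + √(-240 + 216))/(-407 + 96) = (-1 + √(-24))/(-311) = (-1 + 2*I*√6)*(-1/311) = 1/311 - 2*I*√6/311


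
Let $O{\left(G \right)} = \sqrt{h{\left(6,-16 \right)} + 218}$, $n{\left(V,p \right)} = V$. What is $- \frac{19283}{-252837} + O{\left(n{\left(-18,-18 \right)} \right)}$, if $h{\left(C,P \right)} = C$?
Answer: $\frac{19283}{252837} + 4 \sqrt{14} \approx 15.043$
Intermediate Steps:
$O{\left(G \right)} = 4 \sqrt{14}$ ($O{\left(G \right)} = \sqrt{6 + 218} = \sqrt{224} = 4 \sqrt{14}$)
$- \frac{19283}{-252837} + O{\left(n{\left(-18,-18 \right)} \right)} = - \frac{19283}{-252837} + 4 \sqrt{14} = \left(-19283\right) \left(- \frac{1}{252837}\right) + 4 \sqrt{14} = \frac{19283}{252837} + 4 \sqrt{14}$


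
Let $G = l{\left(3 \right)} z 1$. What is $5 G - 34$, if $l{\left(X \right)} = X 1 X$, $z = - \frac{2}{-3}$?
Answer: $-4$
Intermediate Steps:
$z = \frac{2}{3}$ ($z = \left(-2\right) \left(- \frac{1}{3}\right) = \frac{2}{3} \approx 0.66667$)
$l{\left(X \right)} = X^{2}$ ($l{\left(X \right)} = X X = X^{2}$)
$G = 6$ ($G = 3^{2} \cdot \frac{2}{3} \cdot 1 = 9 \cdot \frac{2}{3} \cdot 1 = 6 \cdot 1 = 6$)
$5 G - 34 = 5 \cdot 6 - 34 = 30 - 34 = -4$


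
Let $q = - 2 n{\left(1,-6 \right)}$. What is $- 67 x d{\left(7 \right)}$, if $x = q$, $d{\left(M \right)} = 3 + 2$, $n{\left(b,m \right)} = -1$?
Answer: $-670$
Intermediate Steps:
$d{\left(M \right)} = 5$
$q = 2$ ($q = \left(-2\right) \left(-1\right) = 2$)
$x = 2$
$- 67 x d{\left(7 \right)} = \left(-67\right) 2 \cdot 5 = \left(-134\right) 5 = -670$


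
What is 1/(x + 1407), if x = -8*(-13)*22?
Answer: 1/3695 ≈ 0.00027064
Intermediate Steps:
x = 2288 (x = 104*22 = 2288)
1/(x + 1407) = 1/(2288 + 1407) = 1/3695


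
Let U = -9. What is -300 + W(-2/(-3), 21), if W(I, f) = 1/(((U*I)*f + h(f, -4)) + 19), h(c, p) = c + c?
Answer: -19501/65 ≈ -300.02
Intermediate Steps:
h(c, p) = 2*c
W(I, f) = 1/(19 + 2*f - 9*I*f) (W(I, f) = 1/(((-9*I)*f + 2*f) + 19) = 1/((-9*I*f + 2*f) + 19) = 1/((2*f - 9*I*f) + 19) = 1/(19 + 2*f - 9*I*f))
-300 + W(-2/(-3), 21) = -300 + 1/(19 + 2*21 - 9*(-2/(-3))*21) = -300 + 1/(19 + 42 - 9*(-2*(-⅓))*21) = -300 + 1/(19 + 42 - 9*⅔*21) = -300 + 1/(19 + 42 - 126) = -300 + 1/(-65) = -300 - 1/65 = -19501/65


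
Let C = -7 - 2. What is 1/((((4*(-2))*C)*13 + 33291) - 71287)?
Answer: -1/37060 ≈ -2.6983e-5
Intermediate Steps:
C = -9
1/((((4*(-2))*C)*13 + 33291) - 71287) = 1/((((4*(-2))*(-9))*13 + 33291) - 71287) = 1/((-8*(-9)*13 + 33291) - 71287) = 1/((72*13 + 33291) - 71287) = 1/((936 + 33291) - 71287) = 1/(34227 - 71287) = 1/(-37060) = -1/37060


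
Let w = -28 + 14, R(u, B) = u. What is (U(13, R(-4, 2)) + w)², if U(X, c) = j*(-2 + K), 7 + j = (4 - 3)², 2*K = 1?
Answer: 25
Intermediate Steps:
K = ½ (K = (½)*1 = ½ ≈ 0.50000)
w = -14
j = -6 (j = -7 + (4 - 3)² = -7 + 1² = -7 + 1 = -6)
U(X, c) = 9 (U(X, c) = -6*(-2 + ½) = -6*(-3/2) = 9)
(U(13, R(-4, 2)) + w)² = (9 - 14)² = (-5)² = 25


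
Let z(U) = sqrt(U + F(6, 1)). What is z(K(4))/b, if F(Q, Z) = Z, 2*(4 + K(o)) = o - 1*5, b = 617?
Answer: I*sqrt(14)/1234 ≈ 0.0030321*I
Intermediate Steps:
K(o) = -13/2 + o/2 (K(o) = -4 + (o - 1*5)/2 = -4 + (o - 5)/2 = -4 + (-5 + o)/2 = -4 + (-5/2 + o/2) = -13/2 + o/2)
z(U) = sqrt(1 + U) (z(U) = sqrt(U + 1) = sqrt(1 + U))
z(K(4))/b = sqrt(1 + (-13/2 + (1/2)*4))/617 = sqrt(1 + (-13/2 + 2))*(1/617) = sqrt(1 - 9/2)*(1/617) = sqrt(-7/2)*(1/617) = (I*sqrt(14)/2)*(1/617) = I*sqrt(14)/1234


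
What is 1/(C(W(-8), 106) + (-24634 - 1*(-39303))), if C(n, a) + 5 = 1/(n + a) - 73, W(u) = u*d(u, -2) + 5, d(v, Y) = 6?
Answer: 63/919234 ≈ 6.8535e-5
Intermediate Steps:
W(u) = 5 + 6*u (W(u) = u*6 + 5 = 6*u + 5 = 5 + 6*u)
C(n, a) = -78 + 1/(a + n) (C(n, a) = -5 + (1/(n + a) - 73) = -5 + (1/(a + n) - 73) = -5 + (-73 + 1/(a + n)) = -78 + 1/(a + n))
1/(C(W(-8), 106) + (-24634 - 1*(-39303))) = 1/((1 - 78*106 - 78*(5 + 6*(-8)))/(106 + (5 + 6*(-8))) + (-24634 - 1*(-39303))) = 1/((1 - 8268 - 78*(5 - 48))/(106 + (5 - 48)) + (-24634 + 39303)) = 1/((1 - 8268 - 78*(-43))/(106 - 43) + 14669) = 1/((1 - 8268 + 3354)/63 + 14669) = 1/((1/63)*(-4913) + 14669) = 1/(-4913/63 + 14669) = 1/(919234/63) = 63/919234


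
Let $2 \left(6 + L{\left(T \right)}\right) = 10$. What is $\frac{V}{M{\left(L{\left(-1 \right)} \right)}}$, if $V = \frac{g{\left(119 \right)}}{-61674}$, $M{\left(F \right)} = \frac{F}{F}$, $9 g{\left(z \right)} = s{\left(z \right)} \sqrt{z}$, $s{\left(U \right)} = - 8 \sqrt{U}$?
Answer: $\frac{476}{277533} \approx 0.0017151$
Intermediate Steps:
$L{\left(T \right)} = -1$ ($L{\left(T \right)} = -6 + \frac{1}{2} \cdot 10 = -6 + 5 = -1$)
$g{\left(z \right)} = - \frac{8 z}{9}$ ($g{\left(z \right)} = \frac{- 8 \sqrt{z} \sqrt{z}}{9} = \frac{\left(-8\right) z}{9} = - \frac{8 z}{9}$)
$M{\left(F \right)} = 1$
$V = \frac{476}{277533}$ ($V = \frac{\left(- \frac{8}{9}\right) 119}{-61674} = \left(- \frac{952}{9}\right) \left(- \frac{1}{61674}\right) = \frac{476}{277533} \approx 0.0017151$)
$\frac{V}{M{\left(L{\left(-1 \right)} \right)}} = \frac{476}{277533 \cdot 1} = \frac{476}{277533} \cdot 1 = \frac{476}{277533}$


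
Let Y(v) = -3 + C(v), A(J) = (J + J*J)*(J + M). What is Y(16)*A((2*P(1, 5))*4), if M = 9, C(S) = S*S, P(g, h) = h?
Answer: 20331080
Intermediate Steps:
C(S) = S**2
A(J) = (9 + J)*(J + J**2) (A(J) = (J + J*J)*(J + 9) = (J + J**2)*(9 + J) = (9 + J)*(J + J**2))
Y(v) = -3 + v**2
Y(16)*A((2*P(1, 5))*4) = (-3 + 16**2)*(((2*5)*4)*(9 + ((2*5)*4)**2 + 10*((2*5)*4))) = (-3 + 256)*((10*4)*(9 + (10*4)**2 + 10*(10*4))) = 253*(40*(9 + 40**2 + 10*40)) = 253*(40*(9 + 1600 + 400)) = 253*(40*2009) = 253*80360 = 20331080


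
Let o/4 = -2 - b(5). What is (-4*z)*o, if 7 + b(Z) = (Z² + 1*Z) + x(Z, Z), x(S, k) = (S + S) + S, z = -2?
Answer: -1280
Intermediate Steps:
x(S, k) = 3*S (x(S, k) = 2*S + S = 3*S)
b(Z) = -7 + Z² + 4*Z (b(Z) = -7 + ((Z² + 1*Z) + 3*Z) = -7 + ((Z² + Z) + 3*Z) = -7 + ((Z + Z²) + 3*Z) = -7 + (Z² + 4*Z) = -7 + Z² + 4*Z)
o = -160 (o = 4*(-2 - (-7 + 5² + 4*5)) = 4*(-2 - (-7 + 25 + 20)) = 4*(-2 - 1*38) = 4*(-2 - 38) = 4*(-40) = -160)
(-4*z)*o = -4*(-2)*(-160) = 8*(-160) = -1280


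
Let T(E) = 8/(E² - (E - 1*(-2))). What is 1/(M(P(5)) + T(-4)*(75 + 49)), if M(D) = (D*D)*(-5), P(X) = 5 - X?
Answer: 9/496 ≈ 0.018145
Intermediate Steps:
M(D) = -5*D² (M(D) = D²*(-5) = -5*D²)
T(E) = 8/(-2 + E² - E) (T(E) = 8/(E² - (E + 2)) = 8/(E² - (2 + E)) = 8/(E² + (-2 - E)) = 8/(-2 + E² - E))
1/(M(P(5)) + T(-4)*(75 + 49)) = 1/(-5*(5 - 1*5)² + (8/(-2 + (-4)² - 1*(-4)))*(75 + 49)) = 1/(-5*(5 - 5)² + (8/(-2 + 16 + 4))*124) = 1/(-5*0² + (8/18)*124) = 1/(-5*0 + (8*(1/18))*124) = 1/(0 + (4/9)*124) = 1/(0 + 496/9) = 1/(496/9) = 9/496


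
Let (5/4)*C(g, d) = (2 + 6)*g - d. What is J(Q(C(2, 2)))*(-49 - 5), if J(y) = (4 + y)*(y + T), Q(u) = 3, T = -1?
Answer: -756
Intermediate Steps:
C(g, d) = -4*d/5 + 32*g/5 (C(g, d) = 4*((2 + 6)*g - d)/5 = 4*(8*g - d)/5 = 4*(-d + 8*g)/5 = -4*d/5 + 32*g/5)
J(y) = (-1 + y)*(4 + y) (J(y) = (4 + y)*(y - 1) = (4 + y)*(-1 + y) = (-1 + y)*(4 + y))
J(Q(C(2, 2)))*(-49 - 5) = (-4 + 3² + 3*3)*(-49 - 5) = (-4 + 9 + 9)*(-54) = 14*(-54) = -756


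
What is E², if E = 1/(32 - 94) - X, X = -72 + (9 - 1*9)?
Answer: 19918369/3844 ≈ 5181.7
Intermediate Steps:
X = -72 (X = -72 + (9 - 9) = -72 + 0 = -72)
E = 4463/62 (E = 1/(32 - 94) - 1*(-72) = 1/(-62) + 72 = -1/62 + 72 = 4463/62 ≈ 71.984)
E² = (4463/62)² = 19918369/3844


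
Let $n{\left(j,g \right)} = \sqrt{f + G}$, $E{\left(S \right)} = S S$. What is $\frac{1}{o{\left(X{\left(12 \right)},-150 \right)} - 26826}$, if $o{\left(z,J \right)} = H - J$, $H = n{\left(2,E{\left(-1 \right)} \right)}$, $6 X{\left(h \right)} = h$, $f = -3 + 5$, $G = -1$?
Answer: $- \frac{1}{26675} \approx -3.7488 \cdot 10^{-5}$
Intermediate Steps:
$E{\left(S \right)} = S^{2}$
$f = 2$
$X{\left(h \right)} = \frac{h}{6}$
$n{\left(j,g \right)} = 1$ ($n{\left(j,g \right)} = \sqrt{2 - 1} = \sqrt{1} = 1$)
$H = 1$
$o{\left(z,J \right)} = 1 - J$
$\frac{1}{o{\left(X{\left(12 \right)},-150 \right)} - 26826} = \frac{1}{\left(1 - -150\right) - 26826} = \frac{1}{\left(1 + 150\right) - 26826} = \frac{1}{151 - 26826} = \frac{1}{-26675} = - \frac{1}{26675}$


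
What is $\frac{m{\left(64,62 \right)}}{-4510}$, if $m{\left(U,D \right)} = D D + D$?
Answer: $- \frac{1953}{2255} \approx -0.86608$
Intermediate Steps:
$m{\left(U,D \right)} = D + D^{2}$ ($m{\left(U,D \right)} = D^{2} + D = D + D^{2}$)
$\frac{m{\left(64,62 \right)}}{-4510} = \frac{62 \left(1 + 62\right)}{-4510} = 62 \cdot 63 \left(- \frac{1}{4510}\right) = 3906 \left(- \frac{1}{4510}\right) = - \frac{1953}{2255}$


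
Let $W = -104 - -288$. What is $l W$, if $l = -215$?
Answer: $-39560$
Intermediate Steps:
$W = 184$ ($W = -104 + 288 = 184$)
$l W = \left(-215\right) 184 = -39560$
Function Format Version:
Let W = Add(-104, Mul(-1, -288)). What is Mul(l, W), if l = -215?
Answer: -39560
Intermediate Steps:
W = 184 (W = Add(-104, 288) = 184)
Mul(l, W) = Mul(-215, 184) = -39560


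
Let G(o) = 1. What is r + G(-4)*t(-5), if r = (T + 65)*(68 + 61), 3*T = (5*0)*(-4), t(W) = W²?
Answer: 8410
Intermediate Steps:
T = 0 (T = ((5*0)*(-4))/3 = (0*(-4))/3 = (⅓)*0 = 0)
r = 8385 (r = (0 + 65)*(68 + 61) = 65*129 = 8385)
r + G(-4)*t(-5) = 8385 + 1*(-5)² = 8385 + 1*25 = 8385 + 25 = 8410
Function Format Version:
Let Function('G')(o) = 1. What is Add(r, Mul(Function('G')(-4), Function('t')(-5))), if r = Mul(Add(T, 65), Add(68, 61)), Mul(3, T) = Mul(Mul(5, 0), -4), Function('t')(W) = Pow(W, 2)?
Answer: 8410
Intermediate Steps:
T = 0 (T = Mul(Rational(1, 3), Mul(Mul(5, 0), -4)) = Mul(Rational(1, 3), Mul(0, -4)) = Mul(Rational(1, 3), 0) = 0)
r = 8385 (r = Mul(Add(0, 65), Add(68, 61)) = Mul(65, 129) = 8385)
Add(r, Mul(Function('G')(-4), Function('t')(-5))) = Add(8385, Mul(1, Pow(-5, 2))) = Add(8385, Mul(1, 25)) = Add(8385, 25) = 8410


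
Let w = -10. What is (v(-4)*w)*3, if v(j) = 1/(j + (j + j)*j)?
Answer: -15/14 ≈ -1.0714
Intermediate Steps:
v(j) = 1/(j + 2*j²) (v(j) = 1/(j + (2*j)*j) = 1/(j + 2*j²))
(v(-4)*w)*3 = ((1/((-4)*(1 + 2*(-4))))*(-10))*3 = (-1/(4*(1 - 8))*(-10))*3 = (-¼/(-7)*(-10))*3 = (-¼*(-⅐)*(-10))*3 = ((1/28)*(-10))*3 = -5/14*3 = -15/14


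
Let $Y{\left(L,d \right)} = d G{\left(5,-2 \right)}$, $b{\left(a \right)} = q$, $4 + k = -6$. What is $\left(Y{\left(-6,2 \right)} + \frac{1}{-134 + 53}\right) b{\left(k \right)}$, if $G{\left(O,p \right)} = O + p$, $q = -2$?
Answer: $- \frac{970}{81} \approx -11.975$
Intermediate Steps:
$k = -10$ ($k = -4 - 6 = -10$)
$b{\left(a \right)} = -2$
$Y{\left(L,d \right)} = 3 d$ ($Y{\left(L,d \right)} = d \left(5 - 2\right) = d 3 = 3 d$)
$\left(Y{\left(-6,2 \right)} + \frac{1}{-134 + 53}\right) b{\left(k \right)} = \left(3 \cdot 2 + \frac{1}{-134 + 53}\right) \left(-2\right) = \left(6 + \frac{1}{-81}\right) \left(-2\right) = \left(6 - \frac{1}{81}\right) \left(-2\right) = \frac{485}{81} \left(-2\right) = - \frac{970}{81}$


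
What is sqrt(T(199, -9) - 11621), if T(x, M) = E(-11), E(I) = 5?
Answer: 44*I*sqrt(6) ≈ 107.78*I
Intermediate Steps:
T(x, M) = 5
sqrt(T(199, -9) - 11621) = sqrt(5 - 11621) = sqrt(-11616) = 44*I*sqrt(6)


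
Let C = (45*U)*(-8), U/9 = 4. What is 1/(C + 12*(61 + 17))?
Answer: -1/12024 ≈ -8.3167e-5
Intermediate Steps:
U = 36 (U = 9*4 = 36)
C = -12960 (C = (45*36)*(-8) = 1620*(-8) = -12960)
1/(C + 12*(61 + 17)) = 1/(-12960 + 12*(61 + 17)) = 1/(-12960 + 12*78) = 1/(-12960 + 936) = 1/(-12024) = -1/12024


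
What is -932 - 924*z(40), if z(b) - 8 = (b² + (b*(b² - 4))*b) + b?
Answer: -2361050084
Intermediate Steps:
z(b) = 8 + b + b² + b²*(-4 + b²) (z(b) = 8 + ((b² + (b*(b² - 4))*b) + b) = 8 + ((b² + (b*(-4 + b²))*b) + b) = 8 + ((b² + b²*(-4 + b²)) + b) = 8 + (b + b² + b²*(-4 + b²)) = 8 + b + b² + b²*(-4 + b²))
-932 - 924*z(40) = -932 - 924*(8 + 40 + 40⁴ - 3*40²) = -932 - 924*(8 + 40 + 2560000 - 3*1600) = -932 - 924*(8 + 40 + 2560000 - 4800) = -932 - 924*2555248 = -932 - 2361049152 = -2361050084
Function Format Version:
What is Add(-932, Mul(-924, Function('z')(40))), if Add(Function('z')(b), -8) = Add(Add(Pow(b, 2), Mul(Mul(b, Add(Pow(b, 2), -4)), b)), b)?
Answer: -2361050084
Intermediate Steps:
Function('z')(b) = Add(8, b, Pow(b, 2), Mul(Pow(b, 2), Add(-4, Pow(b, 2)))) (Function('z')(b) = Add(8, Add(Add(Pow(b, 2), Mul(Mul(b, Add(Pow(b, 2), -4)), b)), b)) = Add(8, Add(Add(Pow(b, 2), Mul(Mul(b, Add(-4, Pow(b, 2))), b)), b)) = Add(8, Add(Add(Pow(b, 2), Mul(Pow(b, 2), Add(-4, Pow(b, 2)))), b)) = Add(8, Add(b, Pow(b, 2), Mul(Pow(b, 2), Add(-4, Pow(b, 2))))) = Add(8, b, Pow(b, 2), Mul(Pow(b, 2), Add(-4, Pow(b, 2)))))
Add(-932, Mul(-924, Function('z')(40))) = Add(-932, Mul(-924, Add(8, 40, Pow(40, 4), Mul(-3, Pow(40, 2))))) = Add(-932, Mul(-924, Add(8, 40, 2560000, Mul(-3, 1600)))) = Add(-932, Mul(-924, Add(8, 40, 2560000, -4800))) = Add(-932, Mul(-924, 2555248)) = Add(-932, -2361049152) = -2361050084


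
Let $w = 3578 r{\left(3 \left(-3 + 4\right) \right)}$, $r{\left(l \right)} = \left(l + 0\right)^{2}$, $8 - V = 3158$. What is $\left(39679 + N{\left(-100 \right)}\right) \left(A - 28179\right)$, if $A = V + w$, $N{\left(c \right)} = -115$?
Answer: $34539372$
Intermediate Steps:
$V = -3150$ ($V = 8 - 3158 = -3150$)
$r{\left(l \right)} = l^{2}$
$w = 32202$ ($w = 3578 \left(3 \left(-3 + 4\right)\right)^{2} = 3578 \left(3 \cdot 1\right)^{2} = 3578 \cdot 3^{2} = 3578 \cdot 9 = 32202$)
$A = 29052$ ($A = -3150 + 32202 = 29052$)
$\left(39679 + N{\left(-100 \right)}\right) \left(A - 28179\right) = \left(39679 - 115\right) \left(29052 - 28179\right) = 39564 \cdot 873 = 34539372$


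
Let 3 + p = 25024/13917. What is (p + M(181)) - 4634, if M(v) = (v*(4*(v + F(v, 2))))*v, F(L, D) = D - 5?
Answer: 324561095839/13917 ≈ 2.3321e+7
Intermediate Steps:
F(L, D) = -5 + D
p = -16727/13917 (p = -3 + 25024/13917 = -16727/13917 ≈ -1.2019)
M(v) = v**2*(-12 + 4*v) (M(v) = (v*(4*(v + (-5 + 2))))*v = (v*(4*(v - 3)))*v = (v*(4*(-3 + v)))*v = (v*(-12 + 4*v))*v = v**2*(-12 + 4*v))
(p + M(181)) - 4634 = (-16727/13917 + 4*181**2*(-3 + 181)) - 4634 = (-16727/13917 + 4*32761*178) - 4634 = (-16727/13917 + 23325832) - 4634 = 324625587217/13917 - 4634 = 324561095839/13917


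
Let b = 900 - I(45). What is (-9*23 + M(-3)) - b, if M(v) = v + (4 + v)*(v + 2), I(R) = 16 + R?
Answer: -1050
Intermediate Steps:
M(v) = v + (2 + v)*(4 + v) (M(v) = v + (4 + v)*(2 + v) = v + (2 + v)*(4 + v))
b = 839 (b = 900 - (16 + 45) = 900 - 1*61 = 900 - 61 = 839)
(-9*23 + M(-3)) - b = (-9*23 + (8 + (-3)**2 + 7*(-3))) - 1*839 = (-207 + (8 + 9 - 21)) - 839 = (-207 - 4) - 839 = -211 - 839 = -1050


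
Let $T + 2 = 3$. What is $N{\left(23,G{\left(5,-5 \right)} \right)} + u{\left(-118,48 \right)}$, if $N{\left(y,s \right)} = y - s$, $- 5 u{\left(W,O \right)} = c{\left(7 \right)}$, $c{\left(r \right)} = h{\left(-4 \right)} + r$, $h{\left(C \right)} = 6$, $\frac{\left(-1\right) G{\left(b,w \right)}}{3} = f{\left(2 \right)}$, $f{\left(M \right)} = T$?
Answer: $\frac{117}{5} \approx 23.4$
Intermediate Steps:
$T = 1$ ($T = -2 + 3 = 1$)
$f{\left(M \right)} = 1$
$G{\left(b,w \right)} = -3$ ($G{\left(b,w \right)} = \left(-3\right) 1 = -3$)
$c{\left(r \right)} = 6 + r$
$u{\left(W,O \right)} = - \frac{13}{5}$ ($u{\left(W,O \right)} = - \frac{6 + 7}{5} = \left(- \frac{1}{5}\right) 13 = - \frac{13}{5}$)
$N{\left(23,G{\left(5,-5 \right)} \right)} + u{\left(-118,48 \right)} = \left(23 - -3\right) - \frac{13}{5} = \left(23 + 3\right) - \frac{13}{5} = 26 - \frac{13}{5} = \frac{117}{5}$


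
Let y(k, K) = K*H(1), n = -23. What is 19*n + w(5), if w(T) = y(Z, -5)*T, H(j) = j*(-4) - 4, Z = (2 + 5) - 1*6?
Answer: -237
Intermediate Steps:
Z = 1 (Z = 7 - 6 = 1)
H(j) = -4 - 4*j (H(j) = -4*j - 4 = -4 - 4*j)
y(k, K) = -8*K (y(k, K) = K*(-4 - 4*1) = K*(-4 - 4) = K*(-8) = -8*K)
w(T) = 40*T (w(T) = (-8*(-5))*T = 40*T)
19*n + w(5) = 19*(-23) + 40*5 = -437 + 200 = -237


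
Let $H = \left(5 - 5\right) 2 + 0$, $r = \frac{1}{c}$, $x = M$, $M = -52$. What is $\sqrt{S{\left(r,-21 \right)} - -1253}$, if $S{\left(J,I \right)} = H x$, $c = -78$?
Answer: $\sqrt{1253} \approx 35.398$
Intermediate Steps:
$x = -52$
$r = - \frac{1}{78}$ ($r = \frac{1}{-78} = - \frac{1}{78} \approx -0.012821$)
$H = 0$ ($H = 0 \cdot 2 + 0 = 0 + 0 = 0$)
$S{\left(J,I \right)} = 0$ ($S{\left(J,I \right)} = 0 \left(-52\right) = 0$)
$\sqrt{S{\left(r,-21 \right)} - -1253} = \sqrt{0 - -1253} = \sqrt{0 + \left(-16264 + 17517\right)} = \sqrt{0 + 1253} = \sqrt{1253}$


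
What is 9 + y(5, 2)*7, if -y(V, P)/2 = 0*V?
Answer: 9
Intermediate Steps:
y(V, P) = 0 (y(V, P) = -0*V = -2*0 = 0)
9 + y(5, 2)*7 = 9 + 0*7 = 9 + 0 = 9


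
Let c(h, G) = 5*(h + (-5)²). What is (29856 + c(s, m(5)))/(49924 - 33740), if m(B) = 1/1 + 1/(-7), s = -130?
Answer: 29331/16184 ≈ 1.8123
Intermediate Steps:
m(B) = 6/7 (m(B) = 1*1 + 1*(-⅐) = 1 - ⅐ = 6/7)
c(h, G) = 125 + 5*h (c(h, G) = 5*(h + 25) = 5*(25 + h) = 125 + 5*h)
(29856 + c(s, m(5)))/(49924 - 33740) = (29856 + (125 + 5*(-130)))/(49924 - 33740) = (29856 + (125 - 650))/16184 = (29856 - 525)*(1/16184) = 29331*(1/16184) = 29331/16184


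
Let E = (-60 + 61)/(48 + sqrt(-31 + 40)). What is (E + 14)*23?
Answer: 16445/51 ≈ 322.45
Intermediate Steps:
E = 1/51 (E = 1/(48 + sqrt(9)) = 1/(48 + 3) = 1/51 ≈ 0.019608)
(E + 14)*23 = (1/51 + 14)*23 = (715/51)*23 = 16445/51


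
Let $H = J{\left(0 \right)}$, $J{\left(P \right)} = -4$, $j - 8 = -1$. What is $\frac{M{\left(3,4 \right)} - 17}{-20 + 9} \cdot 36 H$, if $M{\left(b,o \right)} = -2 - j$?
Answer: $- \frac{3744}{11} \approx -340.36$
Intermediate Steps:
$j = 7$ ($j = 8 - 1 = 7$)
$M{\left(b,o \right)} = -9$ ($M{\left(b,o \right)} = -2 - 7 = -9$)
$H = -4$
$\frac{M{\left(3,4 \right)} - 17}{-20 + 9} \cdot 36 H = \frac{-9 - 17}{-20 + 9} \cdot 36 \left(-4\right) = - \frac{26}{-11} \cdot 36 \left(-4\right) = \left(-26\right) \left(- \frac{1}{11}\right) 36 \left(-4\right) = \frac{26}{11} \cdot 36 \left(-4\right) = \frac{936}{11} \left(-4\right) = - \frac{3744}{11}$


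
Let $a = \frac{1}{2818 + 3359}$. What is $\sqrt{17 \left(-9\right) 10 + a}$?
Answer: $\frac{i \sqrt{58377647193}}{6177} \approx 39.115 i$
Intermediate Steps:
$a = \frac{1}{6177} \approx 0.00016189$
$\sqrt{17 \left(-9\right) 10 + a} = \sqrt{17 \left(-9\right) 10 + \frac{1}{6177}} = \sqrt{\left(-153\right) 10 + \frac{1}{6177}} = \sqrt{-1530 + \frac{1}{6177}} = \sqrt{- \frac{9450809}{6177}} = \frac{i \sqrt{58377647193}}{6177}$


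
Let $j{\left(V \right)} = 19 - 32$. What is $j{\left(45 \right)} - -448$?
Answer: $435$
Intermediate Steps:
$j{\left(V \right)} = -13$ ($j{\left(V \right)} = 19 - 32 = -13$)
$j{\left(45 \right)} - -448 = -13 - -448 = -13 + 448 = 435$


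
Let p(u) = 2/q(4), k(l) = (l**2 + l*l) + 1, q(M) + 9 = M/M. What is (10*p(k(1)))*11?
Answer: -55/2 ≈ -27.500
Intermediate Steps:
q(M) = -8 (q(M) = -9 + M/M = -9 + 1 = -8)
k(l) = 1 + 2*l**2 (k(l) = (l**2 + l**2) + 1 = 2*l**2 + 1 = 1 + 2*l**2)
p(u) = -1/4 (p(u) = 2/(-8) = 2*(-1/8) = -1/4)
(10*p(k(1)))*11 = (10*(-1/4))*11 = -5/2*11 = -55/2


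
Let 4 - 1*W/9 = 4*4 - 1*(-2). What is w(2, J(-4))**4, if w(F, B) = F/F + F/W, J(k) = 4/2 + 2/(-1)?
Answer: 14776336/15752961 ≈ 0.93800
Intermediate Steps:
W = -126 (W = 36 - 9*(4*4 - 1*(-2)) = 36 - 9*(16 + 2) = 36 - 9*18 = 36 - 162 = -126)
J(k) = 0 (J(k) = 4*(1/2) + 2*(-1) = 2 - 2 = 0)
w(F, B) = 1 - F/126 (w(F, B) = F/F + F/(-126) = 1 + F*(-1/126) = 1 - F/126)
w(2, J(-4))**4 = (1 - 1/126*2)**4 = (1 - 1/63)**4 = (62/63)**4 = 14776336/15752961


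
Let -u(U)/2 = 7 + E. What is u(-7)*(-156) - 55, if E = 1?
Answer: 2441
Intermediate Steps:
u(U) = -16 (u(U) = -2*(7 + 1) = -2*8 = -16)
u(-7)*(-156) - 55 = -16*(-156) - 55 = 2496 - 55 = 2441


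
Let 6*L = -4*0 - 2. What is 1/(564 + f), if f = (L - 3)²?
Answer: 9/5176 ≈ 0.0017388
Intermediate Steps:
L = -⅓ (L = (-4*0 - 2)/6 = (0 - 2)/6 = (⅙)*(-2) = -⅓ ≈ -0.33333)
f = 100/9 (f = (-⅓ - 3)² = (-10/3)² = 100/9 ≈ 11.111)
1/(564 + f) = 1/(564 + 100/9) = 1/(5176/9) = 9/5176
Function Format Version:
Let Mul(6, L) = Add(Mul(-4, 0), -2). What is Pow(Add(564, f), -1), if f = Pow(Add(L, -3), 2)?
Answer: Rational(9, 5176) ≈ 0.0017388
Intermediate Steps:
L = Rational(-1, 3) (L = Mul(Rational(1, 6), Add(Mul(-4, 0), -2)) = Mul(Rational(1, 6), Add(0, -2)) = Mul(Rational(1, 6), -2) = Rational(-1, 3) ≈ -0.33333)
f = Rational(100, 9) (f = Pow(Add(Rational(-1, 3), -3), 2) = Pow(Rational(-10, 3), 2) = Rational(100, 9) ≈ 11.111)
Pow(Add(564, f), -1) = Pow(Add(564, Rational(100, 9)), -1) = Pow(Rational(5176, 9), -1) = Rational(9, 5176)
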